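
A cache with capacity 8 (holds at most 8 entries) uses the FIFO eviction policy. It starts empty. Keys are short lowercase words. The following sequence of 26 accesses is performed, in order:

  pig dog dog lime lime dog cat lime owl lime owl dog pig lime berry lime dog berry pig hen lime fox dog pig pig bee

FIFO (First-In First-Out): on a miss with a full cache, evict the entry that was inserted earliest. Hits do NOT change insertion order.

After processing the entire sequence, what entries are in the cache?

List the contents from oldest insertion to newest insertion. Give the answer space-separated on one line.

FIFO simulation (capacity=8):
  1. access pig: MISS. Cache (old->new): [pig]
  2. access dog: MISS. Cache (old->new): [pig dog]
  3. access dog: HIT. Cache (old->new): [pig dog]
  4. access lime: MISS. Cache (old->new): [pig dog lime]
  5. access lime: HIT. Cache (old->new): [pig dog lime]
  6. access dog: HIT. Cache (old->new): [pig dog lime]
  7. access cat: MISS. Cache (old->new): [pig dog lime cat]
  8. access lime: HIT. Cache (old->new): [pig dog lime cat]
  9. access owl: MISS. Cache (old->new): [pig dog lime cat owl]
  10. access lime: HIT. Cache (old->new): [pig dog lime cat owl]
  11. access owl: HIT. Cache (old->new): [pig dog lime cat owl]
  12. access dog: HIT. Cache (old->new): [pig dog lime cat owl]
  13. access pig: HIT. Cache (old->new): [pig dog lime cat owl]
  14. access lime: HIT. Cache (old->new): [pig dog lime cat owl]
  15. access berry: MISS. Cache (old->new): [pig dog lime cat owl berry]
  16. access lime: HIT. Cache (old->new): [pig dog lime cat owl berry]
  17. access dog: HIT. Cache (old->new): [pig dog lime cat owl berry]
  18. access berry: HIT. Cache (old->new): [pig dog lime cat owl berry]
  19. access pig: HIT. Cache (old->new): [pig dog lime cat owl berry]
  20. access hen: MISS. Cache (old->new): [pig dog lime cat owl berry hen]
  21. access lime: HIT. Cache (old->new): [pig dog lime cat owl berry hen]
  22. access fox: MISS. Cache (old->new): [pig dog lime cat owl berry hen fox]
  23. access dog: HIT. Cache (old->new): [pig dog lime cat owl berry hen fox]
  24. access pig: HIT. Cache (old->new): [pig dog lime cat owl berry hen fox]
  25. access pig: HIT. Cache (old->new): [pig dog lime cat owl berry hen fox]
  26. access bee: MISS, evict pig. Cache (old->new): [dog lime cat owl berry hen fox bee]
Total: 17 hits, 9 misses, 1 evictions

Answer: dog lime cat owl berry hen fox bee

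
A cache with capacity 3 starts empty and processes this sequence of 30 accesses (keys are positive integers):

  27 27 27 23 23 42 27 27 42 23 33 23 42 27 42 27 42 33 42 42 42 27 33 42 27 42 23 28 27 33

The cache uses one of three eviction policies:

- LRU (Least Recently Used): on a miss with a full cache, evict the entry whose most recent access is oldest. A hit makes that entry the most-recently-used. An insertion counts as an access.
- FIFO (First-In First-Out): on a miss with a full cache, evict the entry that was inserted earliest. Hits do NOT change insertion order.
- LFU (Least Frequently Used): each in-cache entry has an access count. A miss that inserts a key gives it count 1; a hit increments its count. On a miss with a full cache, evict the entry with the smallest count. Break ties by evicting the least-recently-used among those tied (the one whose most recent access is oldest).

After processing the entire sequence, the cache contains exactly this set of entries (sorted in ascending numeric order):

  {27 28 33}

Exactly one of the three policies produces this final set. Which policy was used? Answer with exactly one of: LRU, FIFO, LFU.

Answer: LRU

Derivation:
Simulating under each policy and comparing final sets:
  LRU: final set = {27 28 33} -> MATCHES target
  FIFO: final set = {23 28 33} -> differs
  LFU: final set = {23 27 33} -> differs
Only LRU produces the target set.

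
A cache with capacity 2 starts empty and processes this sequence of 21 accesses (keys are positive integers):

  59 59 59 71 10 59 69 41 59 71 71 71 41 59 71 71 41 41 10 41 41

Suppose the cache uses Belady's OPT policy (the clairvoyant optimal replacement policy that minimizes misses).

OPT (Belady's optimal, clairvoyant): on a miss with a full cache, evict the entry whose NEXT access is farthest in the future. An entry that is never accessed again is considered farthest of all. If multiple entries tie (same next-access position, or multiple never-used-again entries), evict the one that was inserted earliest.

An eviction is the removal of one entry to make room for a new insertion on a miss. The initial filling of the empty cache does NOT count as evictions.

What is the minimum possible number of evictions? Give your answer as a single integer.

OPT (Belady) simulation (capacity=2):
  1. access 59: MISS. Cache: [59]
  2. access 59: HIT. Next use of 59: step 3. Cache: [59]
  3. access 59: HIT. Next use of 59: step 6. Cache: [59]
  4. access 71: MISS. Cache: [59 71]
  5. access 10: MISS, evict 71 (next use: step 10). Cache: [59 10]
  6. access 59: HIT. Next use of 59: step 9. Cache: [59 10]
  7. access 69: MISS, evict 10 (next use: step 19). Cache: [59 69]
  8. access 41: MISS, evict 69 (next use: never). Cache: [59 41]
  9. access 59: HIT. Next use of 59: step 14. Cache: [59 41]
  10. access 71: MISS, evict 59 (next use: step 14). Cache: [41 71]
  11. access 71: HIT. Next use of 71: step 12. Cache: [41 71]
  12. access 71: HIT. Next use of 71: step 15. Cache: [41 71]
  13. access 41: HIT. Next use of 41: step 17. Cache: [41 71]
  14. access 59: MISS, evict 41 (next use: step 17). Cache: [71 59]
  15. access 71: HIT. Next use of 71: step 16. Cache: [71 59]
  16. access 71: HIT. Next use of 71: never. Cache: [71 59]
  17. access 41: MISS, evict 71 (next use: never). Cache: [59 41]
  18. access 41: HIT. Next use of 41: step 20. Cache: [59 41]
  19. access 10: MISS, evict 59 (next use: never). Cache: [41 10]
  20. access 41: HIT. Next use of 41: step 21. Cache: [41 10]
  21. access 41: HIT. Next use of 41: never. Cache: [41 10]
Total: 12 hits, 9 misses, 7 evictions

Answer: 7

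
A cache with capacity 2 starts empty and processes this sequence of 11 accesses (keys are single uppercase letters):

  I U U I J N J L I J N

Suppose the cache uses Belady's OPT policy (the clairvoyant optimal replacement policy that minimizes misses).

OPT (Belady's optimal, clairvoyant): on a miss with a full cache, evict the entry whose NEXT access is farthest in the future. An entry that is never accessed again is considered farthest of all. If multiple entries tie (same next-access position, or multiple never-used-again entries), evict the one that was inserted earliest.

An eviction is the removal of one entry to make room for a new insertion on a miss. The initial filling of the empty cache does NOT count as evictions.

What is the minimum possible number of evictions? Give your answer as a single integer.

OPT (Belady) simulation (capacity=2):
  1. access I: MISS. Cache: [I]
  2. access U: MISS. Cache: [I U]
  3. access U: HIT. Next use of U: never. Cache: [I U]
  4. access I: HIT. Next use of I: step 9. Cache: [I U]
  5. access J: MISS, evict U (next use: never). Cache: [I J]
  6. access N: MISS, evict I (next use: step 9). Cache: [J N]
  7. access J: HIT. Next use of J: step 10. Cache: [J N]
  8. access L: MISS, evict N (next use: step 11). Cache: [J L]
  9. access I: MISS, evict L (next use: never). Cache: [J I]
  10. access J: HIT. Next use of J: never. Cache: [J I]
  11. access N: MISS, evict J (next use: never). Cache: [I N]
Total: 4 hits, 7 misses, 5 evictions

Answer: 5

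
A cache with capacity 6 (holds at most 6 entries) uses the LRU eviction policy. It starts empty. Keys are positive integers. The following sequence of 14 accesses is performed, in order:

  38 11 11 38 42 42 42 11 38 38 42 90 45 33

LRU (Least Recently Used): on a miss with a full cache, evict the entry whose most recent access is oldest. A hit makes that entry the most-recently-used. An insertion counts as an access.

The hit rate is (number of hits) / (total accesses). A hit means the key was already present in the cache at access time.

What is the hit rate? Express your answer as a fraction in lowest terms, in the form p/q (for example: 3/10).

Answer: 4/7

Derivation:
LRU simulation (capacity=6):
  1. access 38: MISS. Cache (LRU->MRU): [38]
  2. access 11: MISS. Cache (LRU->MRU): [38 11]
  3. access 11: HIT. Cache (LRU->MRU): [38 11]
  4. access 38: HIT. Cache (LRU->MRU): [11 38]
  5. access 42: MISS. Cache (LRU->MRU): [11 38 42]
  6. access 42: HIT. Cache (LRU->MRU): [11 38 42]
  7. access 42: HIT. Cache (LRU->MRU): [11 38 42]
  8. access 11: HIT. Cache (LRU->MRU): [38 42 11]
  9. access 38: HIT. Cache (LRU->MRU): [42 11 38]
  10. access 38: HIT. Cache (LRU->MRU): [42 11 38]
  11. access 42: HIT. Cache (LRU->MRU): [11 38 42]
  12. access 90: MISS. Cache (LRU->MRU): [11 38 42 90]
  13. access 45: MISS. Cache (LRU->MRU): [11 38 42 90 45]
  14. access 33: MISS. Cache (LRU->MRU): [11 38 42 90 45 33]
Total: 8 hits, 6 misses, 0 evictions

Hit rate = 8/14 = 4/7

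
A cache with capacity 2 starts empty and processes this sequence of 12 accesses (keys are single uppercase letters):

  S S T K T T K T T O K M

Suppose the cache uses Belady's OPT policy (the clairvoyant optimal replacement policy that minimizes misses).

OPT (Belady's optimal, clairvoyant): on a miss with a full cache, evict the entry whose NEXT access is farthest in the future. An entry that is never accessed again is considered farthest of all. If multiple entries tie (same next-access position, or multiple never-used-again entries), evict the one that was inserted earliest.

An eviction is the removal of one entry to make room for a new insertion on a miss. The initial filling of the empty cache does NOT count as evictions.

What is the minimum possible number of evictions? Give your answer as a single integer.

Answer: 3

Derivation:
OPT (Belady) simulation (capacity=2):
  1. access S: MISS. Cache: [S]
  2. access S: HIT. Next use of S: never. Cache: [S]
  3. access T: MISS. Cache: [S T]
  4. access K: MISS, evict S (next use: never). Cache: [T K]
  5. access T: HIT. Next use of T: step 6. Cache: [T K]
  6. access T: HIT. Next use of T: step 8. Cache: [T K]
  7. access K: HIT. Next use of K: step 11. Cache: [T K]
  8. access T: HIT. Next use of T: step 9. Cache: [T K]
  9. access T: HIT. Next use of T: never. Cache: [T K]
  10. access O: MISS, evict T (next use: never). Cache: [K O]
  11. access K: HIT. Next use of K: never. Cache: [K O]
  12. access M: MISS, evict K (next use: never). Cache: [O M]
Total: 7 hits, 5 misses, 3 evictions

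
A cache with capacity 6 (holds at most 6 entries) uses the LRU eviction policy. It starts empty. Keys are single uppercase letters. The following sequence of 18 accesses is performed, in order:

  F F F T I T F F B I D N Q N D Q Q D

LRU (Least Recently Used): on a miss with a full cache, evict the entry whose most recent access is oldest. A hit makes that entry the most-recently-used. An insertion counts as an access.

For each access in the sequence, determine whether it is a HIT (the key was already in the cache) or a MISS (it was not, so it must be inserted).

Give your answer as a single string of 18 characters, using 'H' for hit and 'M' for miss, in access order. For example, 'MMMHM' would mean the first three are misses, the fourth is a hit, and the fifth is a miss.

Answer: MHHMMHHHMHMMMHHHHH

Derivation:
LRU simulation (capacity=6):
  1. access F: MISS. Cache (LRU->MRU): [F]
  2. access F: HIT. Cache (LRU->MRU): [F]
  3. access F: HIT. Cache (LRU->MRU): [F]
  4. access T: MISS. Cache (LRU->MRU): [F T]
  5. access I: MISS. Cache (LRU->MRU): [F T I]
  6. access T: HIT. Cache (LRU->MRU): [F I T]
  7. access F: HIT. Cache (LRU->MRU): [I T F]
  8. access F: HIT. Cache (LRU->MRU): [I T F]
  9. access B: MISS. Cache (LRU->MRU): [I T F B]
  10. access I: HIT. Cache (LRU->MRU): [T F B I]
  11. access D: MISS. Cache (LRU->MRU): [T F B I D]
  12. access N: MISS. Cache (LRU->MRU): [T F B I D N]
  13. access Q: MISS, evict T. Cache (LRU->MRU): [F B I D N Q]
  14. access N: HIT. Cache (LRU->MRU): [F B I D Q N]
  15. access D: HIT. Cache (LRU->MRU): [F B I Q N D]
  16. access Q: HIT. Cache (LRU->MRU): [F B I N D Q]
  17. access Q: HIT. Cache (LRU->MRU): [F B I N D Q]
  18. access D: HIT. Cache (LRU->MRU): [F B I N Q D]
Total: 11 hits, 7 misses, 1 evictions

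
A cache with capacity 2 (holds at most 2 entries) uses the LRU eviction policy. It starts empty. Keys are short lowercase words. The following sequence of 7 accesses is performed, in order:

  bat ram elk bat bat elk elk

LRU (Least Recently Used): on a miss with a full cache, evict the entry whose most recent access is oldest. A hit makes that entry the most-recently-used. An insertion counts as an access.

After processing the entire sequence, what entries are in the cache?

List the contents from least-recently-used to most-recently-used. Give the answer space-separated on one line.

LRU simulation (capacity=2):
  1. access bat: MISS. Cache (LRU->MRU): [bat]
  2. access ram: MISS. Cache (LRU->MRU): [bat ram]
  3. access elk: MISS, evict bat. Cache (LRU->MRU): [ram elk]
  4. access bat: MISS, evict ram. Cache (LRU->MRU): [elk bat]
  5. access bat: HIT. Cache (LRU->MRU): [elk bat]
  6. access elk: HIT. Cache (LRU->MRU): [bat elk]
  7. access elk: HIT. Cache (LRU->MRU): [bat elk]
Total: 3 hits, 4 misses, 2 evictions

Answer: bat elk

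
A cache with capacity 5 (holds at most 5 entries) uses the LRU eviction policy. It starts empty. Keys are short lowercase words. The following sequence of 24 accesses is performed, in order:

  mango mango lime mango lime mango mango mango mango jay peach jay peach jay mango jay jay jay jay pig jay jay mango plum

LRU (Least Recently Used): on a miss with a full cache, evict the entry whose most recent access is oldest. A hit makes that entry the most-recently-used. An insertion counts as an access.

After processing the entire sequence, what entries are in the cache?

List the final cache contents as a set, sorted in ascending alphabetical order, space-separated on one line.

Answer: jay mango peach pig plum

Derivation:
LRU simulation (capacity=5):
  1. access mango: MISS. Cache (LRU->MRU): [mango]
  2. access mango: HIT. Cache (LRU->MRU): [mango]
  3. access lime: MISS. Cache (LRU->MRU): [mango lime]
  4. access mango: HIT. Cache (LRU->MRU): [lime mango]
  5. access lime: HIT. Cache (LRU->MRU): [mango lime]
  6. access mango: HIT. Cache (LRU->MRU): [lime mango]
  7. access mango: HIT. Cache (LRU->MRU): [lime mango]
  8. access mango: HIT. Cache (LRU->MRU): [lime mango]
  9. access mango: HIT. Cache (LRU->MRU): [lime mango]
  10. access jay: MISS. Cache (LRU->MRU): [lime mango jay]
  11. access peach: MISS. Cache (LRU->MRU): [lime mango jay peach]
  12. access jay: HIT. Cache (LRU->MRU): [lime mango peach jay]
  13. access peach: HIT. Cache (LRU->MRU): [lime mango jay peach]
  14. access jay: HIT. Cache (LRU->MRU): [lime mango peach jay]
  15. access mango: HIT. Cache (LRU->MRU): [lime peach jay mango]
  16. access jay: HIT. Cache (LRU->MRU): [lime peach mango jay]
  17. access jay: HIT. Cache (LRU->MRU): [lime peach mango jay]
  18. access jay: HIT. Cache (LRU->MRU): [lime peach mango jay]
  19. access jay: HIT. Cache (LRU->MRU): [lime peach mango jay]
  20. access pig: MISS. Cache (LRU->MRU): [lime peach mango jay pig]
  21. access jay: HIT. Cache (LRU->MRU): [lime peach mango pig jay]
  22. access jay: HIT. Cache (LRU->MRU): [lime peach mango pig jay]
  23. access mango: HIT. Cache (LRU->MRU): [lime peach pig jay mango]
  24. access plum: MISS, evict lime. Cache (LRU->MRU): [peach pig jay mango plum]
Total: 18 hits, 6 misses, 1 evictions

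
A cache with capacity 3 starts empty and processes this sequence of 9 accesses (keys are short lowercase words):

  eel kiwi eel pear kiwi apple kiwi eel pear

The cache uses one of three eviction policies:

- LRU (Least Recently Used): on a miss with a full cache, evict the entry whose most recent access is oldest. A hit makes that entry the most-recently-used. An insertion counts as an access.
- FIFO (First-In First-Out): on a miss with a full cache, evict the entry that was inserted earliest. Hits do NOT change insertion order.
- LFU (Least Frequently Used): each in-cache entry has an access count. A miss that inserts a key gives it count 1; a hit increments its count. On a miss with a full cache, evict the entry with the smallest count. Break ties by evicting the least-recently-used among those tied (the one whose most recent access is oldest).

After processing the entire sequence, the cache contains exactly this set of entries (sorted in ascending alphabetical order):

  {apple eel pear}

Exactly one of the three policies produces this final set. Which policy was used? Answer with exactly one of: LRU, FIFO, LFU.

Simulating under each policy and comparing final sets:
  LRU: final set = {eel kiwi pear} -> differs
  FIFO: final set = {apple eel pear} -> MATCHES target
  LFU: final set = {eel kiwi pear} -> differs
Only FIFO produces the target set.

Answer: FIFO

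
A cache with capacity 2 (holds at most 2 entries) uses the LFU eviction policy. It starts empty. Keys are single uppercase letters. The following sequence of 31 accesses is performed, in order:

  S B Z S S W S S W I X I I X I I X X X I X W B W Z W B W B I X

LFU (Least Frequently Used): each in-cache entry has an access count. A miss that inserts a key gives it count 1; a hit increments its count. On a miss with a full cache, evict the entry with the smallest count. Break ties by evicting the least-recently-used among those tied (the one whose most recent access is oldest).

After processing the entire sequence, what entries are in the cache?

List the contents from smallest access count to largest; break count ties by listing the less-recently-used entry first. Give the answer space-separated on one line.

LFU simulation (capacity=2):
  1. access S: MISS. Cache: [S(c=1)]
  2. access B: MISS. Cache: [S(c=1) B(c=1)]
  3. access Z: MISS, evict S(c=1). Cache: [B(c=1) Z(c=1)]
  4. access S: MISS, evict B(c=1). Cache: [Z(c=1) S(c=1)]
  5. access S: HIT, count now 2. Cache: [Z(c=1) S(c=2)]
  6. access W: MISS, evict Z(c=1). Cache: [W(c=1) S(c=2)]
  7. access S: HIT, count now 3. Cache: [W(c=1) S(c=3)]
  8. access S: HIT, count now 4. Cache: [W(c=1) S(c=4)]
  9. access W: HIT, count now 2. Cache: [W(c=2) S(c=4)]
  10. access I: MISS, evict W(c=2). Cache: [I(c=1) S(c=4)]
  11. access X: MISS, evict I(c=1). Cache: [X(c=1) S(c=4)]
  12. access I: MISS, evict X(c=1). Cache: [I(c=1) S(c=4)]
  13. access I: HIT, count now 2. Cache: [I(c=2) S(c=4)]
  14. access X: MISS, evict I(c=2). Cache: [X(c=1) S(c=4)]
  15. access I: MISS, evict X(c=1). Cache: [I(c=1) S(c=4)]
  16. access I: HIT, count now 2. Cache: [I(c=2) S(c=4)]
  17. access X: MISS, evict I(c=2). Cache: [X(c=1) S(c=4)]
  18. access X: HIT, count now 2. Cache: [X(c=2) S(c=4)]
  19. access X: HIT, count now 3. Cache: [X(c=3) S(c=4)]
  20. access I: MISS, evict X(c=3). Cache: [I(c=1) S(c=4)]
  21. access X: MISS, evict I(c=1). Cache: [X(c=1) S(c=4)]
  22. access W: MISS, evict X(c=1). Cache: [W(c=1) S(c=4)]
  23. access B: MISS, evict W(c=1). Cache: [B(c=1) S(c=4)]
  24. access W: MISS, evict B(c=1). Cache: [W(c=1) S(c=4)]
  25. access Z: MISS, evict W(c=1). Cache: [Z(c=1) S(c=4)]
  26. access W: MISS, evict Z(c=1). Cache: [W(c=1) S(c=4)]
  27. access B: MISS, evict W(c=1). Cache: [B(c=1) S(c=4)]
  28. access W: MISS, evict B(c=1). Cache: [W(c=1) S(c=4)]
  29. access B: MISS, evict W(c=1). Cache: [B(c=1) S(c=4)]
  30. access I: MISS, evict B(c=1). Cache: [I(c=1) S(c=4)]
  31. access X: MISS, evict I(c=1). Cache: [X(c=1) S(c=4)]
Total: 8 hits, 23 misses, 21 evictions

Answer: X S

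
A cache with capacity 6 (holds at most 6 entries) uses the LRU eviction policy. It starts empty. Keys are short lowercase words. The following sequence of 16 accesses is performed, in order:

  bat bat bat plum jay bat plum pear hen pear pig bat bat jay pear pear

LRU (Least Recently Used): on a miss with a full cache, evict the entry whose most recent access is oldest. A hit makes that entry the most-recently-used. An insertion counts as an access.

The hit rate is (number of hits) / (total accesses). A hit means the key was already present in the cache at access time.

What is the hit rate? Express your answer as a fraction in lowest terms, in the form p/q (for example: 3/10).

Answer: 5/8

Derivation:
LRU simulation (capacity=6):
  1. access bat: MISS. Cache (LRU->MRU): [bat]
  2. access bat: HIT. Cache (LRU->MRU): [bat]
  3. access bat: HIT. Cache (LRU->MRU): [bat]
  4. access plum: MISS. Cache (LRU->MRU): [bat plum]
  5. access jay: MISS. Cache (LRU->MRU): [bat plum jay]
  6. access bat: HIT. Cache (LRU->MRU): [plum jay bat]
  7. access plum: HIT. Cache (LRU->MRU): [jay bat plum]
  8. access pear: MISS. Cache (LRU->MRU): [jay bat plum pear]
  9. access hen: MISS. Cache (LRU->MRU): [jay bat plum pear hen]
  10. access pear: HIT. Cache (LRU->MRU): [jay bat plum hen pear]
  11. access pig: MISS. Cache (LRU->MRU): [jay bat plum hen pear pig]
  12. access bat: HIT. Cache (LRU->MRU): [jay plum hen pear pig bat]
  13. access bat: HIT. Cache (LRU->MRU): [jay plum hen pear pig bat]
  14. access jay: HIT. Cache (LRU->MRU): [plum hen pear pig bat jay]
  15. access pear: HIT. Cache (LRU->MRU): [plum hen pig bat jay pear]
  16. access pear: HIT. Cache (LRU->MRU): [plum hen pig bat jay pear]
Total: 10 hits, 6 misses, 0 evictions

Hit rate = 10/16 = 5/8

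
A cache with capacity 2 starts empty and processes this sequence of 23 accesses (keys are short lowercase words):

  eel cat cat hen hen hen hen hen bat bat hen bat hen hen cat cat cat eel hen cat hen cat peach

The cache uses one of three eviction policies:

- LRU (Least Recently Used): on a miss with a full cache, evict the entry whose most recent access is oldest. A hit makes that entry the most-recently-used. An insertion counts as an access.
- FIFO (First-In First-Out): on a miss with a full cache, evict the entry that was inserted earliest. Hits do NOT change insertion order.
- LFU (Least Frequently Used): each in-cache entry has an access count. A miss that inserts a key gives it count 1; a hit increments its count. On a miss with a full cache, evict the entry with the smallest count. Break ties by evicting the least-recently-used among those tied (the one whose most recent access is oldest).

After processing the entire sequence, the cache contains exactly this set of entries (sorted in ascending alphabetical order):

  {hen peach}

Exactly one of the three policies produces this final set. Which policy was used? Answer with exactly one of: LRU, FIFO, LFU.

Answer: LFU

Derivation:
Simulating under each policy and comparing final sets:
  LRU: final set = {cat peach} -> differs
  FIFO: final set = {cat peach} -> differs
  LFU: final set = {hen peach} -> MATCHES target
Only LFU produces the target set.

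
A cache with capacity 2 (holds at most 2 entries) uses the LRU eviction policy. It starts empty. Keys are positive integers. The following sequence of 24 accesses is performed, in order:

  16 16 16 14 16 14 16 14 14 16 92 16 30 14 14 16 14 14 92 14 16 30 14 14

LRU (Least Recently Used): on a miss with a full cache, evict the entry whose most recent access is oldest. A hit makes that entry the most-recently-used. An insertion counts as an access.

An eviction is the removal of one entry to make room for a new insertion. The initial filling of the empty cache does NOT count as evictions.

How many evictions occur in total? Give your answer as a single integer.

Answer: 8

Derivation:
LRU simulation (capacity=2):
  1. access 16: MISS. Cache (LRU->MRU): [16]
  2. access 16: HIT. Cache (LRU->MRU): [16]
  3. access 16: HIT. Cache (LRU->MRU): [16]
  4. access 14: MISS. Cache (LRU->MRU): [16 14]
  5. access 16: HIT. Cache (LRU->MRU): [14 16]
  6. access 14: HIT. Cache (LRU->MRU): [16 14]
  7. access 16: HIT. Cache (LRU->MRU): [14 16]
  8. access 14: HIT. Cache (LRU->MRU): [16 14]
  9. access 14: HIT. Cache (LRU->MRU): [16 14]
  10. access 16: HIT. Cache (LRU->MRU): [14 16]
  11. access 92: MISS, evict 14. Cache (LRU->MRU): [16 92]
  12. access 16: HIT. Cache (LRU->MRU): [92 16]
  13. access 30: MISS, evict 92. Cache (LRU->MRU): [16 30]
  14. access 14: MISS, evict 16. Cache (LRU->MRU): [30 14]
  15. access 14: HIT. Cache (LRU->MRU): [30 14]
  16. access 16: MISS, evict 30. Cache (LRU->MRU): [14 16]
  17. access 14: HIT. Cache (LRU->MRU): [16 14]
  18. access 14: HIT. Cache (LRU->MRU): [16 14]
  19. access 92: MISS, evict 16. Cache (LRU->MRU): [14 92]
  20. access 14: HIT. Cache (LRU->MRU): [92 14]
  21. access 16: MISS, evict 92. Cache (LRU->MRU): [14 16]
  22. access 30: MISS, evict 14. Cache (LRU->MRU): [16 30]
  23. access 14: MISS, evict 16. Cache (LRU->MRU): [30 14]
  24. access 14: HIT. Cache (LRU->MRU): [30 14]
Total: 14 hits, 10 misses, 8 evictions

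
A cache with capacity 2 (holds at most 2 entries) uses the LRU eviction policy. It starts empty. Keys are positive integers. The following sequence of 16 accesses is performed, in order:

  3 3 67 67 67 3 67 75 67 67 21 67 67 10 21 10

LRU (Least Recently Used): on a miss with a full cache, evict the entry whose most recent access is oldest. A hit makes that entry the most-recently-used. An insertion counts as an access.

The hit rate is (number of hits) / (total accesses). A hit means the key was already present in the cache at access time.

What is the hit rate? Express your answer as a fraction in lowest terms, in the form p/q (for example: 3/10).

Answer: 5/8

Derivation:
LRU simulation (capacity=2):
  1. access 3: MISS. Cache (LRU->MRU): [3]
  2. access 3: HIT. Cache (LRU->MRU): [3]
  3. access 67: MISS. Cache (LRU->MRU): [3 67]
  4. access 67: HIT. Cache (LRU->MRU): [3 67]
  5. access 67: HIT. Cache (LRU->MRU): [3 67]
  6. access 3: HIT. Cache (LRU->MRU): [67 3]
  7. access 67: HIT. Cache (LRU->MRU): [3 67]
  8. access 75: MISS, evict 3. Cache (LRU->MRU): [67 75]
  9. access 67: HIT. Cache (LRU->MRU): [75 67]
  10. access 67: HIT. Cache (LRU->MRU): [75 67]
  11. access 21: MISS, evict 75. Cache (LRU->MRU): [67 21]
  12. access 67: HIT. Cache (LRU->MRU): [21 67]
  13. access 67: HIT. Cache (LRU->MRU): [21 67]
  14. access 10: MISS, evict 21. Cache (LRU->MRU): [67 10]
  15. access 21: MISS, evict 67. Cache (LRU->MRU): [10 21]
  16. access 10: HIT. Cache (LRU->MRU): [21 10]
Total: 10 hits, 6 misses, 4 evictions

Hit rate = 10/16 = 5/8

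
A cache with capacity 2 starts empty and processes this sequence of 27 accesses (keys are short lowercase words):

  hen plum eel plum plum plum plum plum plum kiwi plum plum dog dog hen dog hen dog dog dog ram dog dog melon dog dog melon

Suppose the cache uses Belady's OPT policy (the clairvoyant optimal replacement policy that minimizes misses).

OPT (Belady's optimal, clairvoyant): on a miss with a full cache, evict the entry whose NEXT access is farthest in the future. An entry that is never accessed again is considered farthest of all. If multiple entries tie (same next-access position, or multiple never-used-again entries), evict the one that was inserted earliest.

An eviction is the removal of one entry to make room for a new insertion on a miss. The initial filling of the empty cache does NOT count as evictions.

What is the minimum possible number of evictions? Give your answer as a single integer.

OPT (Belady) simulation (capacity=2):
  1. access hen: MISS. Cache: [hen]
  2. access plum: MISS. Cache: [hen plum]
  3. access eel: MISS, evict hen (next use: step 15). Cache: [plum eel]
  4. access plum: HIT. Next use of plum: step 5. Cache: [plum eel]
  5. access plum: HIT. Next use of plum: step 6. Cache: [plum eel]
  6. access plum: HIT. Next use of plum: step 7. Cache: [plum eel]
  7. access plum: HIT. Next use of plum: step 8. Cache: [plum eel]
  8. access plum: HIT. Next use of plum: step 9. Cache: [plum eel]
  9. access plum: HIT. Next use of plum: step 11. Cache: [plum eel]
  10. access kiwi: MISS, evict eel (next use: never). Cache: [plum kiwi]
  11. access plum: HIT. Next use of plum: step 12. Cache: [plum kiwi]
  12. access plum: HIT. Next use of plum: never. Cache: [plum kiwi]
  13. access dog: MISS, evict plum (next use: never). Cache: [kiwi dog]
  14. access dog: HIT. Next use of dog: step 16. Cache: [kiwi dog]
  15. access hen: MISS, evict kiwi (next use: never). Cache: [dog hen]
  16. access dog: HIT. Next use of dog: step 18. Cache: [dog hen]
  17. access hen: HIT. Next use of hen: never. Cache: [dog hen]
  18. access dog: HIT. Next use of dog: step 19. Cache: [dog hen]
  19. access dog: HIT. Next use of dog: step 20. Cache: [dog hen]
  20. access dog: HIT. Next use of dog: step 22. Cache: [dog hen]
  21. access ram: MISS, evict hen (next use: never). Cache: [dog ram]
  22. access dog: HIT. Next use of dog: step 23. Cache: [dog ram]
  23. access dog: HIT. Next use of dog: step 25. Cache: [dog ram]
  24. access melon: MISS, evict ram (next use: never). Cache: [dog melon]
  25. access dog: HIT. Next use of dog: step 26. Cache: [dog melon]
  26. access dog: HIT. Next use of dog: never. Cache: [dog melon]
  27. access melon: HIT. Next use of melon: never. Cache: [dog melon]
Total: 19 hits, 8 misses, 6 evictions

Answer: 6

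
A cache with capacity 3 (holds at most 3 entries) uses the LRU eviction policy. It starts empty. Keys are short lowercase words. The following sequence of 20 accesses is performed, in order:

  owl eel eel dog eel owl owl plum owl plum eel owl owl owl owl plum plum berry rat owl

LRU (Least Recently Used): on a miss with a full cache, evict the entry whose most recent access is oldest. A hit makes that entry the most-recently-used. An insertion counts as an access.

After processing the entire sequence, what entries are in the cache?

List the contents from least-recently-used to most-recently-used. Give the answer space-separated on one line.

Answer: berry rat owl

Derivation:
LRU simulation (capacity=3):
  1. access owl: MISS. Cache (LRU->MRU): [owl]
  2. access eel: MISS. Cache (LRU->MRU): [owl eel]
  3. access eel: HIT. Cache (LRU->MRU): [owl eel]
  4. access dog: MISS. Cache (LRU->MRU): [owl eel dog]
  5. access eel: HIT. Cache (LRU->MRU): [owl dog eel]
  6. access owl: HIT. Cache (LRU->MRU): [dog eel owl]
  7. access owl: HIT. Cache (LRU->MRU): [dog eel owl]
  8. access plum: MISS, evict dog. Cache (LRU->MRU): [eel owl plum]
  9. access owl: HIT. Cache (LRU->MRU): [eel plum owl]
  10. access plum: HIT. Cache (LRU->MRU): [eel owl plum]
  11. access eel: HIT. Cache (LRU->MRU): [owl plum eel]
  12. access owl: HIT. Cache (LRU->MRU): [plum eel owl]
  13. access owl: HIT. Cache (LRU->MRU): [plum eel owl]
  14. access owl: HIT. Cache (LRU->MRU): [plum eel owl]
  15. access owl: HIT. Cache (LRU->MRU): [plum eel owl]
  16. access plum: HIT. Cache (LRU->MRU): [eel owl plum]
  17. access plum: HIT. Cache (LRU->MRU): [eel owl plum]
  18. access berry: MISS, evict eel. Cache (LRU->MRU): [owl plum berry]
  19. access rat: MISS, evict owl. Cache (LRU->MRU): [plum berry rat]
  20. access owl: MISS, evict plum. Cache (LRU->MRU): [berry rat owl]
Total: 13 hits, 7 misses, 4 evictions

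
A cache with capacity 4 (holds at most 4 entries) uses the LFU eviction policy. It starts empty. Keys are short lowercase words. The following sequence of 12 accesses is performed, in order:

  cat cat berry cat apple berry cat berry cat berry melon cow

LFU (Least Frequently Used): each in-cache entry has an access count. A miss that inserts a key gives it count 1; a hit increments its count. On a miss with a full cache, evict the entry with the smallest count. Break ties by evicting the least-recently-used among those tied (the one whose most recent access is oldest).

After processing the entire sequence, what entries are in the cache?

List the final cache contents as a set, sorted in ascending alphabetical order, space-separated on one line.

LFU simulation (capacity=4):
  1. access cat: MISS. Cache: [cat(c=1)]
  2. access cat: HIT, count now 2. Cache: [cat(c=2)]
  3. access berry: MISS. Cache: [berry(c=1) cat(c=2)]
  4. access cat: HIT, count now 3. Cache: [berry(c=1) cat(c=3)]
  5. access apple: MISS. Cache: [berry(c=1) apple(c=1) cat(c=3)]
  6. access berry: HIT, count now 2. Cache: [apple(c=1) berry(c=2) cat(c=3)]
  7. access cat: HIT, count now 4. Cache: [apple(c=1) berry(c=2) cat(c=4)]
  8. access berry: HIT, count now 3. Cache: [apple(c=1) berry(c=3) cat(c=4)]
  9. access cat: HIT, count now 5. Cache: [apple(c=1) berry(c=3) cat(c=5)]
  10. access berry: HIT, count now 4. Cache: [apple(c=1) berry(c=4) cat(c=5)]
  11. access melon: MISS. Cache: [apple(c=1) melon(c=1) berry(c=4) cat(c=5)]
  12. access cow: MISS, evict apple(c=1). Cache: [melon(c=1) cow(c=1) berry(c=4) cat(c=5)]
Total: 7 hits, 5 misses, 1 evictions

Answer: berry cat cow melon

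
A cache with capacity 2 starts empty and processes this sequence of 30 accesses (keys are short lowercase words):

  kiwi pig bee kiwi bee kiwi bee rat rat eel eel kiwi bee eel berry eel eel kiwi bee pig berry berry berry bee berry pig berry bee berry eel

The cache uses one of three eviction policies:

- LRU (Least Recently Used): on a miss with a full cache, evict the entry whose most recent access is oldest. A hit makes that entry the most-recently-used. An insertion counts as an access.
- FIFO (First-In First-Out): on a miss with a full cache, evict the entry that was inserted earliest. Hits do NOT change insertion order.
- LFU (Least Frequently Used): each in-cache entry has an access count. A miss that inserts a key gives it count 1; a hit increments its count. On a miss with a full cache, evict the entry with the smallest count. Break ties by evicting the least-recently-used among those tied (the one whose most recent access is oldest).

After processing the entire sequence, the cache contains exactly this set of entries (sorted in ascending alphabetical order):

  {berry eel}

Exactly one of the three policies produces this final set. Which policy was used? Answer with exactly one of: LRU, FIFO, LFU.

Answer: LRU

Derivation:
Simulating under each policy and comparing final sets:
  LRU: final set = {berry eel} -> MATCHES target
  FIFO: final set = {bee eel} -> differs
  LFU: final set = {bee eel} -> differs
Only LRU produces the target set.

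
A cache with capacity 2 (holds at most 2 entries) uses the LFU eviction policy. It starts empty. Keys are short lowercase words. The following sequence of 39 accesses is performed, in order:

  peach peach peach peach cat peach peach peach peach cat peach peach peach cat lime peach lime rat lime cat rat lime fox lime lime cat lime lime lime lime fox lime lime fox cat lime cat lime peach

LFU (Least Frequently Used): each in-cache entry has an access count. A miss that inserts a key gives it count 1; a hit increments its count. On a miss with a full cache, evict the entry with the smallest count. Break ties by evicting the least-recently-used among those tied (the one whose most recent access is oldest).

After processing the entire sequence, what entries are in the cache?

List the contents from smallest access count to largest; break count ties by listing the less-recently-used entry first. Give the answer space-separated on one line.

Answer: lime peach

Derivation:
LFU simulation (capacity=2):
  1. access peach: MISS. Cache: [peach(c=1)]
  2. access peach: HIT, count now 2. Cache: [peach(c=2)]
  3. access peach: HIT, count now 3. Cache: [peach(c=3)]
  4. access peach: HIT, count now 4. Cache: [peach(c=4)]
  5. access cat: MISS. Cache: [cat(c=1) peach(c=4)]
  6. access peach: HIT, count now 5. Cache: [cat(c=1) peach(c=5)]
  7. access peach: HIT, count now 6. Cache: [cat(c=1) peach(c=6)]
  8. access peach: HIT, count now 7. Cache: [cat(c=1) peach(c=7)]
  9. access peach: HIT, count now 8. Cache: [cat(c=1) peach(c=8)]
  10. access cat: HIT, count now 2. Cache: [cat(c=2) peach(c=8)]
  11. access peach: HIT, count now 9. Cache: [cat(c=2) peach(c=9)]
  12. access peach: HIT, count now 10. Cache: [cat(c=2) peach(c=10)]
  13. access peach: HIT, count now 11. Cache: [cat(c=2) peach(c=11)]
  14. access cat: HIT, count now 3. Cache: [cat(c=3) peach(c=11)]
  15. access lime: MISS, evict cat(c=3). Cache: [lime(c=1) peach(c=11)]
  16. access peach: HIT, count now 12. Cache: [lime(c=1) peach(c=12)]
  17. access lime: HIT, count now 2. Cache: [lime(c=2) peach(c=12)]
  18. access rat: MISS, evict lime(c=2). Cache: [rat(c=1) peach(c=12)]
  19. access lime: MISS, evict rat(c=1). Cache: [lime(c=1) peach(c=12)]
  20. access cat: MISS, evict lime(c=1). Cache: [cat(c=1) peach(c=12)]
  21. access rat: MISS, evict cat(c=1). Cache: [rat(c=1) peach(c=12)]
  22. access lime: MISS, evict rat(c=1). Cache: [lime(c=1) peach(c=12)]
  23. access fox: MISS, evict lime(c=1). Cache: [fox(c=1) peach(c=12)]
  24. access lime: MISS, evict fox(c=1). Cache: [lime(c=1) peach(c=12)]
  25. access lime: HIT, count now 2. Cache: [lime(c=2) peach(c=12)]
  26. access cat: MISS, evict lime(c=2). Cache: [cat(c=1) peach(c=12)]
  27. access lime: MISS, evict cat(c=1). Cache: [lime(c=1) peach(c=12)]
  28. access lime: HIT, count now 2. Cache: [lime(c=2) peach(c=12)]
  29. access lime: HIT, count now 3. Cache: [lime(c=3) peach(c=12)]
  30. access lime: HIT, count now 4. Cache: [lime(c=4) peach(c=12)]
  31. access fox: MISS, evict lime(c=4). Cache: [fox(c=1) peach(c=12)]
  32. access lime: MISS, evict fox(c=1). Cache: [lime(c=1) peach(c=12)]
  33. access lime: HIT, count now 2. Cache: [lime(c=2) peach(c=12)]
  34. access fox: MISS, evict lime(c=2). Cache: [fox(c=1) peach(c=12)]
  35. access cat: MISS, evict fox(c=1). Cache: [cat(c=1) peach(c=12)]
  36. access lime: MISS, evict cat(c=1). Cache: [lime(c=1) peach(c=12)]
  37. access cat: MISS, evict lime(c=1). Cache: [cat(c=1) peach(c=12)]
  38. access lime: MISS, evict cat(c=1). Cache: [lime(c=1) peach(c=12)]
  39. access peach: HIT, count now 13. Cache: [lime(c=1) peach(c=13)]
Total: 20 hits, 19 misses, 17 evictions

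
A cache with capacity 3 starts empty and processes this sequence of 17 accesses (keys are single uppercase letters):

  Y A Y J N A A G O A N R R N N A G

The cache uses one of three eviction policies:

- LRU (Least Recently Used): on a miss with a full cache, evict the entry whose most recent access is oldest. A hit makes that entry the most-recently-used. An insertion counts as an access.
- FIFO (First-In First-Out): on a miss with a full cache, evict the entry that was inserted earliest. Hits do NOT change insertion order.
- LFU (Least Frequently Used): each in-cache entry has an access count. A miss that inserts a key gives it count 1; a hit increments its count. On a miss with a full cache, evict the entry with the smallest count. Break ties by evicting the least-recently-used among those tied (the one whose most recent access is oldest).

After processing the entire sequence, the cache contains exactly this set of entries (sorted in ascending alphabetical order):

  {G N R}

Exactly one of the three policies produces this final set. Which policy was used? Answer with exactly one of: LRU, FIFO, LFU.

Simulating under each policy and comparing final sets:
  LRU: final set = {A G N} -> differs
  FIFO: final set = {G N R} -> MATCHES target
  LFU: final set = {A G N} -> differs
Only FIFO produces the target set.

Answer: FIFO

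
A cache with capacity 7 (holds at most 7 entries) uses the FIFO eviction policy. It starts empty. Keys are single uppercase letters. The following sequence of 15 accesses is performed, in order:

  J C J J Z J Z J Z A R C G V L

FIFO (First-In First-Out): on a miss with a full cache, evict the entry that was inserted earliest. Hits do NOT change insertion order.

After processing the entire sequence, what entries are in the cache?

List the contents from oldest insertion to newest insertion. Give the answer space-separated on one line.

FIFO simulation (capacity=7):
  1. access J: MISS. Cache (old->new): [J]
  2. access C: MISS. Cache (old->new): [J C]
  3. access J: HIT. Cache (old->new): [J C]
  4. access J: HIT. Cache (old->new): [J C]
  5. access Z: MISS. Cache (old->new): [J C Z]
  6. access J: HIT. Cache (old->new): [J C Z]
  7. access Z: HIT. Cache (old->new): [J C Z]
  8. access J: HIT. Cache (old->new): [J C Z]
  9. access Z: HIT. Cache (old->new): [J C Z]
  10. access A: MISS. Cache (old->new): [J C Z A]
  11. access R: MISS. Cache (old->new): [J C Z A R]
  12. access C: HIT. Cache (old->new): [J C Z A R]
  13. access G: MISS. Cache (old->new): [J C Z A R G]
  14. access V: MISS. Cache (old->new): [J C Z A R G V]
  15. access L: MISS, evict J. Cache (old->new): [C Z A R G V L]
Total: 7 hits, 8 misses, 1 evictions

Answer: C Z A R G V L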